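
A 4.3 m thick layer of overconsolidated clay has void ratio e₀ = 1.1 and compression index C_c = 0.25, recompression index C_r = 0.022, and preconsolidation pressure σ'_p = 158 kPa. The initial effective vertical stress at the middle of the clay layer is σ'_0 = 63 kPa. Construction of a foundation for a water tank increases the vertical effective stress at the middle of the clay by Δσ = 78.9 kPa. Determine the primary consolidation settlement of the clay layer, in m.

Final effective stress: σ'_f = 63 + 78.9 = 141.9 kPa.
σ'_f = 141.9 ≤ σ'_p = 158 kPa, so the clay remains overconsolidated and only the recompression index applies:
S_c = C_r·H/(1+e₀)·log₁₀(σ'_f/σ'_0) = 0.022×4.3/2.1×log₁₀(141.9/63)
    = 0.045047 × 0.35264 = 0.01589 m

S_c ≈ 0.0159 m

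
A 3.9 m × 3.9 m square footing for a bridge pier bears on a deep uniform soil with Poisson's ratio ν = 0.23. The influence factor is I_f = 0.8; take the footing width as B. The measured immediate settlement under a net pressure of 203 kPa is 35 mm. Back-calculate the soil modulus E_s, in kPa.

E_s ≈ 17100 kPa

S_e = q·B·(1−ν²)/E_s · I_f  ⇒  E_s = q·B·(1−ν²)·I_f / S_e.
E_s = 203 × 3.9 × 0.9471 × 0.8 / 0.035 = 17140 kPa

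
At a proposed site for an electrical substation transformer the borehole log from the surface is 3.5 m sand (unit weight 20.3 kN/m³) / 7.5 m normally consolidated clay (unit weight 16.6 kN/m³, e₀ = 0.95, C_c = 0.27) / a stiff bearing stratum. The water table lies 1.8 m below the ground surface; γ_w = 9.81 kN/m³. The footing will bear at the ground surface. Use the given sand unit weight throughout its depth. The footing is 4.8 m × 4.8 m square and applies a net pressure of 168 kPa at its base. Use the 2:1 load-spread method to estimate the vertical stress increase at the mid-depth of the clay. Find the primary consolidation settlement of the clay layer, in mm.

S_c ≈ 130 mm

Mid-depth of clay below the ground surface: z = 3.5 + 7.5/2 = 7.25 m.
Total vertical stress at mid-clay: σ_v = 20.3×3.5 + 16.6×3.75 = 133.3 kPa.
Pore pressure: u = 9.81×(7.25 − 1.8) = 53.465 kPa.
Initial effective stress: σ'_0 = σ_v − u = 133.3 − 53.465 = 79.835 kPa.
Stress increase at mid-clay by the 2:1 spreading method:
Δσ = qBL/((B+z)(L+z)) = 168×4.8×4.8/((4.8+7.25)(4.8+7.25)) = 26.657 kPa
Final effective stress: σ'_f = σ'_0 + Δσ = 79.835 + 26.657 = 106.49 kPa.
Normally consolidated clay, so the full stress increment lies on the virgin compression line:
S_c = C_c·H/(1+e₀)·log₁₀(σ'_f/σ'_0) = 0.27×7.5/(1+0.95)×log₁₀(106.49/79.835)
    = 1.0385 × 0.12512 = 0.1299 m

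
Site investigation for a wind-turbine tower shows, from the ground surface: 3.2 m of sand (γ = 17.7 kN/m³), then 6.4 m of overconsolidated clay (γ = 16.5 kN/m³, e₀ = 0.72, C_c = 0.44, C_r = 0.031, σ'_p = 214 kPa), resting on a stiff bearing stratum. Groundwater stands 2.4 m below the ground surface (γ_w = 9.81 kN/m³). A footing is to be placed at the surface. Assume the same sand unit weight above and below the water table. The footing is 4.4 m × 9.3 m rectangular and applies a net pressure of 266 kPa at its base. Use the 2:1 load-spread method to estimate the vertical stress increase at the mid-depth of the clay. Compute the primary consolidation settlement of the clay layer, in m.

Mid-depth of clay below the ground surface: z = 3.2 + 6.4/2 = 6.4 m.
Total vertical stress at mid-clay: σ_v = 17.7×3.2 + 16.5×3.2 = 109.44 kPa.
Pore pressure: u = 9.81×(6.4 − 2.4) = 39.24 kPa.
Initial effective stress: σ'_0 = σ_v − u = 109.44 − 39.24 = 70.2 kPa.
Stress increase at mid-clay by the 2:1 spreading method:
Δσ = qBL/((B+z)(L+z)) = 266×4.4×9.3/((4.4+6.4)(9.3+6.4)) = 64.194 kPa
Final effective stress: σ'_f = 70.2 + 64.194 = 134.39 kPa.
σ'_f = 134.39 ≤ σ'_p = 214 kPa, so the clay remains overconsolidated and only the recompression index applies:
S_c = C_r·H/(1+e₀)·log₁₀(σ'_f/σ'_0) = 0.031×6.4/1.72×log₁₀(134.39/70.2)
    = 0.11535 × 0.28203 = 0.03253 m

S_c ≈ 0.0325 m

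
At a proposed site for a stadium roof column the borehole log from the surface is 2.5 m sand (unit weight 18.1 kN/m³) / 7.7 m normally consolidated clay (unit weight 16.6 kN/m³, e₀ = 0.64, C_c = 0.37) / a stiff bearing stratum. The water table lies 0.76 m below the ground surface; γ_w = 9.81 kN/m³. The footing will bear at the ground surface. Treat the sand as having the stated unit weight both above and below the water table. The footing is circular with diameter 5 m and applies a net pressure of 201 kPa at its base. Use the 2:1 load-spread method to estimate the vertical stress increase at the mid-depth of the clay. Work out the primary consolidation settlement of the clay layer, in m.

Mid-depth of clay below the ground surface: z = 2.5 + 7.7/2 = 6.35 m.
Total vertical stress at mid-clay: σ_v = 18.1×2.5 + 16.6×3.85 = 109.16 kPa.
Pore pressure: u = 9.81×(6.35 − 0.76) = 54.838 kPa.
Initial effective stress: σ'_0 = σ_v − u = 109.16 − 54.838 = 54.322 kPa.
Stress increase at mid-clay by the 2:1 spreading method:
Δσ ≈ qD²/(D+z)² = 201×5²/(5+6.35)² = 39.007 kPa
Final effective stress: σ'_f = σ'_0 + Δσ = 54.322 + 39.007 = 93.329 kPa.
Normally consolidated clay, so the full stress increment lies on the virgin compression line:
S_c = C_c·H/(1+e₀)·log₁₀(σ'_f/σ'_0) = 0.37×7.7/(1+0.64)×log₁₀(93.329/54.322)
    = 1.7372 × 0.23504 = 0.4083 m

S_c ≈ 0.408 m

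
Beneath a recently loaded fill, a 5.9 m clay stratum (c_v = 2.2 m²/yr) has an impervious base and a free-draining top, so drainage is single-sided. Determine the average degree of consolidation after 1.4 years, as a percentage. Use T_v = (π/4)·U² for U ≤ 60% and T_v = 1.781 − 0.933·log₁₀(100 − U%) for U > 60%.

U ≈ 33.6 %

Drainage path length: H_d = H = 5.9 m (single drainage).
T_v = c_v·t/H_d² = 2.2×1.4/5.9² = 0.08848.
T_v = 0.08848 corresponds to the U ≤ 60% branch:
U = √(4T_v/π) = 0.3356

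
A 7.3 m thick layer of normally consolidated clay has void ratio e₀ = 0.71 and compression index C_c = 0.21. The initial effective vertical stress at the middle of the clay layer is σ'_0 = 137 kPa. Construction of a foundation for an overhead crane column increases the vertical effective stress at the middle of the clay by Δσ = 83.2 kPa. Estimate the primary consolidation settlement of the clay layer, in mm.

Final effective stress: σ'_f = σ'_0 + Δσ = 137 + 83.2 = 220.2 kPa.
Normally consolidated clay, so the full stress increment lies on the virgin compression line:
S_c = C_c·H/(1+e₀)·log₁₀(σ'_f/σ'_0) = 0.21×7.3/(1+0.71)×log₁₀(220.2/137)
    = 0.89649 × 0.2061 = 0.1848 m

S_c ≈ 185 mm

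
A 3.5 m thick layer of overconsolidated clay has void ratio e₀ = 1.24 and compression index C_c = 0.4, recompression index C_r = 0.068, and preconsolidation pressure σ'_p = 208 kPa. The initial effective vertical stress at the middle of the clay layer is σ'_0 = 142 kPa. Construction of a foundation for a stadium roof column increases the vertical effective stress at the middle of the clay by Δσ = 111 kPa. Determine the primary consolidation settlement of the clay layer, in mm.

S_c ≈ 70.8 mm

Final effective stress: σ'_f = 142 + 111 = 253 kPa.
σ'_f = 253 > σ'_p = 208 kPa, so the stress path crosses the preconsolidation pressure — recompression up to σ'_p, then virgin compression beyond:
S_c = H/(1+e₀)·[C_r·log₁₀(σ'_p/σ'_0) + C_c·log₁₀(σ'_f/σ'_p)]
    = 3.5/2.24 × [0.068×log₁₀(208/142) + 0.4×log₁₀(253/208)]
    = 1.5625 × [0.011273 + 0.034023] = 0.07077 m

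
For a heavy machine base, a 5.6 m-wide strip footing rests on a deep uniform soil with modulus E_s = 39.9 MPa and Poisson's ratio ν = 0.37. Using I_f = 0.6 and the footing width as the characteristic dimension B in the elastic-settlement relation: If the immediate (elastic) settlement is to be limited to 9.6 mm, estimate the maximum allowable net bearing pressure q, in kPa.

q ≈ 132 kPa

E_s = 39.9 MPa = 39900 kPa.
S_e = q·B·(1−ν²)/E_s · I_f  ⇒  q = S_e·E_s / (B·(1−ν²)·I_f).
q = 0.0096 × 39900 / (5.6 × 0.8631 × 0.6) = 132.1 kPa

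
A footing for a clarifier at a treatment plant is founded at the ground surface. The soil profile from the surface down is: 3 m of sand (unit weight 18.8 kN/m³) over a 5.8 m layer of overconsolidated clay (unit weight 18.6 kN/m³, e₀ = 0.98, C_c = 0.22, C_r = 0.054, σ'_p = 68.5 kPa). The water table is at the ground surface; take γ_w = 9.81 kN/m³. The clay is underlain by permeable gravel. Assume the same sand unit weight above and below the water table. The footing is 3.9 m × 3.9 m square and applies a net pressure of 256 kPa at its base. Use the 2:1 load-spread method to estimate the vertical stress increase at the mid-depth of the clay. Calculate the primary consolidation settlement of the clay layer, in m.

S_c ≈ 0.104 m

Mid-depth of clay below the ground surface: z = 3 + 5.8/2 = 5.9 m.
Total vertical stress at mid-clay: σ_v = 18.8×3 + 18.6×2.9 = 110.34 kPa.
Pore pressure: u = 9.81×(5.9 − 0) = 57.879 kPa.
Initial effective stress: σ'_0 = σ_v − u = 110.34 − 57.879 = 52.461 kPa.
Stress increase at mid-clay by the 2:1 spreading method:
Δσ = qBL/((B+z)(L+z)) = 256×3.9×3.9/((3.9+5.9)(3.9+5.9)) = 40.543 kPa
Final effective stress: σ'_f = 52.461 + 40.543 = 93.004 kPa.
σ'_f = 93.004 > σ'_p = 68.5 kPa, so the stress path crosses the preconsolidation pressure — recompression up to σ'_p, then virgin compression beyond:
S_c = H/(1+e₀)·[C_r·log₁₀(σ'_p/σ'_0) + C_c·log₁₀(σ'_f/σ'_p)]
    = 5.8/1.98 × [0.054×log₁₀(68.5/52.461) + 0.22×log₁₀(93.004/68.5)]
    = 2.9293 × [0.0062561 + 0.029218] = 0.1039 m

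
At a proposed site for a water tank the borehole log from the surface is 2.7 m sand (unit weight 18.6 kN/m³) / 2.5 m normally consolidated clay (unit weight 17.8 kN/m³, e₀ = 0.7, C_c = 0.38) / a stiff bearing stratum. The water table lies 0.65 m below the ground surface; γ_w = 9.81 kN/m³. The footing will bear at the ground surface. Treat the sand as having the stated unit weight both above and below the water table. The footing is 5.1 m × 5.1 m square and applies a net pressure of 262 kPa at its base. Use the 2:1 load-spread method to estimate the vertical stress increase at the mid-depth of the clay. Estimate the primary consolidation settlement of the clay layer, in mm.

S_c ≈ 273 mm

Mid-depth of clay below the ground surface: z = 2.7 + 2.5/2 = 3.95 m.
Total vertical stress at mid-clay: σ_v = 18.6×2.7 + 17.8×1.25 = 72.47 kPa.
Pore pressure: u = 9.81×(3.95 − 0.65) = 32.373 kPa.
Initial effective stress: σ'_0 = σ_v − u = 72.47 − 32.373 = 40.097 kPa.
Stress increase at mid-clay by the 2:1 spreading method:
Δσ = qBL/((B+z)(L+z)) = 262×5.1×5.1/((5.1+3.95)(5.1+3.95)) = 83.204 kPa
Final effective stress: σ'_f = σ'_0 + Δσ = 40.097 + 83.204 = 123.3 kPa.
Normally consolidated clay, so the full stress increment lies on the virgin compression line:
S_c = C_c·H/(1+e₀)·log₁₀(σ'_f/σ'_0) = 0.38×2.5/(1+0.7)×log₁₀(123.3/40.097)
    = 0.55882 × 0.48785 = 0.2726 m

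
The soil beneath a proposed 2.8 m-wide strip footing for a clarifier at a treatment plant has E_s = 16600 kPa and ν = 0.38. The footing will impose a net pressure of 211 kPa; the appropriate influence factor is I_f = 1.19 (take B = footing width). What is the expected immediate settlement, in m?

S_e ≈ 0.0362 m

Immediate (elastic) settlement: S_e = q·B·(1−ν²)/E_s · I_f.
S_e = 211 × 2.8 × (1 − 0.38²) / 16600 × 1.19
    = 211 × 2.8 × 0.8556 / 16600 × 1.19
    = 0.03624 m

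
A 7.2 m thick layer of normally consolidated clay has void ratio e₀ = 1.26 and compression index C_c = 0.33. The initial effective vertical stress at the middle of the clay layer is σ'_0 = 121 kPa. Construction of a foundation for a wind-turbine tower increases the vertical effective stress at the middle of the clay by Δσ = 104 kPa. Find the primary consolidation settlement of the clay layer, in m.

Final effective stress: σ'_f = σ'_0 + Δσ = 121 + 104 = 225 kPa.
Normally consolidated clay, so the full stress increment lies on the virgin compression line:
S_c = C_c·H/(1+e₀)·log₁₀(σ'_f/σ'_0) = 0.33×7.2/(1+1.26)×log₁₀(225/121)
    = 1.0513 × 0.2694 = 0.2832 m

S_c ≈ 0.283 m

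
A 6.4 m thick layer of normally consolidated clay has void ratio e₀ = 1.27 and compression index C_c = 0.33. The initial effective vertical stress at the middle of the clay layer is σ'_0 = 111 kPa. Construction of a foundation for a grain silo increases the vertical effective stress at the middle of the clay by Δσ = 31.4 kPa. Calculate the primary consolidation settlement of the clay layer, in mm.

S_c ≈ 101 mm

Final effective stress: σ'_f = σ'_0 + Δσ = 111 + 31.4 = 142.4 kPa.
Normally consolidated clay, so the full stress increment lies on the virgin compression line:
S_c = C_c·H/(1+e₀)·log₁₀(σ'_f/σ'_0) = 0.33×6.4/(1+1.27)×log₁₀(142.4/111)
    = 0.9304 × 0.10819 = 0.1007 m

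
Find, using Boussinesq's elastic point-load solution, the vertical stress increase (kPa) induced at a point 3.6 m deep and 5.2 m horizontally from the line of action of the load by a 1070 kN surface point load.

Δσ_z ≈ 2.36 kPa

Boussinesq vertical stress below a point load on an elastic half-space:
Δσ_z = 3P/(2πz²) · [1 + (r/z)²]^(−5/2)
r/z = 5.2/3.6 = 1.4444; [1+(r/z)²]^(−5/2) = 0.059753.
Δσ_z = 3×1070/(2π×3.6²) × 0.059753 = 39.42 × 0.059753 = 2.355 kPa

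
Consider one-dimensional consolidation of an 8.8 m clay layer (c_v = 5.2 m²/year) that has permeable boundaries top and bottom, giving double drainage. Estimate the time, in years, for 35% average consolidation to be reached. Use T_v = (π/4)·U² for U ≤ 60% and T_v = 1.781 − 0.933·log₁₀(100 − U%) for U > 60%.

t ≈ 0.358 years

Drainage path length: H_d = H/2 = 4.4 m (double drainage).
U ≤ 60%: T_v = (π/4)·U² = (π/4)×0.35² = 0.096211.
t = T_v·H_d²/c_v = 0.096211×4.4²/5.2 = 0.3582 years.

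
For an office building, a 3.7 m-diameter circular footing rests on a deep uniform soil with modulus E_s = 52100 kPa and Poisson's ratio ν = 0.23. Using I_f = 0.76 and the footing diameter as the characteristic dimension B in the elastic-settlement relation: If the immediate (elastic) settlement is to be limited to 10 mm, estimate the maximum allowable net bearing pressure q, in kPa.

S_e = q·B·(1−ν²)/E_s · I_f  ⇒  q = S_e·E_s / (B·(1−ν²)·I_f).
q = 0.01 × 52100 / (3.7 × 0.9471 × 0.76) = 195.6 kPa

q ≈ 196 kPa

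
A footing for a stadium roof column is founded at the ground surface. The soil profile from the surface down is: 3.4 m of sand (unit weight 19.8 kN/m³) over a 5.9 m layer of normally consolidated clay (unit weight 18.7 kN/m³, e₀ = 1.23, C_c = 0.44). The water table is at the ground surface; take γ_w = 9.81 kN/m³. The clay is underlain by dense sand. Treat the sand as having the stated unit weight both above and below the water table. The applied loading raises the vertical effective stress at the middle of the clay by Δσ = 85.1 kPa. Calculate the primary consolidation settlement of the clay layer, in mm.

S_c ≈ 446 mm

Mid-depth of clay below the ground surface: z = 3.4 + 5.9/2 = 6.35 m.
Total vertical stress at mid-clay: σ_v = 19.8×3.4 + 18.7×2.95 = 122.49 kPa.
Pore pressure: u = 9.81×(6.35 − 0) = 62.294 kPa.
Initial effective stress: σ'_0 = σ_v − u = 122.49 − 62.294 = 60.196 kPa.
Final effective stress: σ'_f = σ'_0 + Δσ = 60.196 + 85.1 = 145.3 kPa.
Normally consolidated clay, so the full stress increment lies on the virgin compression line:
S_c = C_c·H/(1+e₀)·log₁₀(σ'_f/σ'_0) = 0.44×5.9/(1+1.23)×log₁₀(145.3/60.196)
    = 1.1641 × 0.3827 = 0.4455 m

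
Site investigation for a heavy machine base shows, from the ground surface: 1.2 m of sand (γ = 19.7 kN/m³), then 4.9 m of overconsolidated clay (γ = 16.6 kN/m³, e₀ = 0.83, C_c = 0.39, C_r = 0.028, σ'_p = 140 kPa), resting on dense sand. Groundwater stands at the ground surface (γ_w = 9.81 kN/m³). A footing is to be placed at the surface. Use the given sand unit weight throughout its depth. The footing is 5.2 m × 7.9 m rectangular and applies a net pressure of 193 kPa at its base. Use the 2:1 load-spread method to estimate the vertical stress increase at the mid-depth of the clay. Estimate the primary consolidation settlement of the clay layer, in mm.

Mid-depth of clay below the ground surface: z = 1.2 + 4.9/2 = 3.65 m.
Total vertical stress at mid-clay: σ_v = 19.7×1.2 + 16.6×2.45 = 64.31 kPa.
Pore pressure: u = 9.81×(3.65 − 0) = 35.806 kPa.
Initial effective stress: σ'_0 = σ_v − u = 64.31 − 35.806 = 28.504 kPa.
Stress increase at mid-clay by the 2:1 spreading method:
Δσ = qBL/((B+z)(L+z)) = 193×5.2×7.9/((5.2+3.65)(7.9+3.65)) = 77.564 kPa
Final effective stress: σ'_f = 28.504 + 77.564 = 106.07 kPa.
σ'_f = 106.07 ≤ σ'_p = 140 kPa, so the clay remains overconsolidated and only the recompression index applies:
S_c = C_r·H/(1+e₀)·log₁₀(σ'_f/σ'_0) = 0.028×4.9/1.83×log₁₀(106.07/28.504)
    = 0.074973 × 0.57069 = 0.04279 m

S_c ≈ 42.8 mm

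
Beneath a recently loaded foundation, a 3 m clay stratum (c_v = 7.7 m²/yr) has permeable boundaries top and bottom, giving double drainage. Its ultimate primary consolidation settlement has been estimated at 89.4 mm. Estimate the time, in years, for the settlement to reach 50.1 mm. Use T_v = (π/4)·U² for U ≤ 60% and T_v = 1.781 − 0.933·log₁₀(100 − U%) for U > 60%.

Drainage path length: H_d = H/2 = 1.5 m (double drainage).
U = S(t)/S_ult = 50.1/89.4 = 0.5604.
U ≤ 60%: T_v = (π/4)·U² = (π/4)×0.5604² = 0.24666.
t = T_v·H_d²/c_v = 0.24666×1.5²/7.7 = 0.07208 years.

t ≈ 0.0721 years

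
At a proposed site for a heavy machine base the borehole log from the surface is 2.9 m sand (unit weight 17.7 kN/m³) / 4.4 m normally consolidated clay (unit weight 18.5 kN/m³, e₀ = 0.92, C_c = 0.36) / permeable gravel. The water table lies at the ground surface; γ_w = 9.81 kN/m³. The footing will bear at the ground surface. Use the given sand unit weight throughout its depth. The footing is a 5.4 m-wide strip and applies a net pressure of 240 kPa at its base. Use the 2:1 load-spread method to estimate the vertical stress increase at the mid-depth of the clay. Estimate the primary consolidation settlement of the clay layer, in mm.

Mid-depth of clay below the ground surface: z = 2.9 + 4.4/2 = 5.1 m.
Total vertical stress at mid-clay: σ_v = 17.7×2.9 + 18.5×2.2 = 92.03 kPa.
Pore pressure: u = 9.81×(5.1 − 0) = 50.031 kPa.
Initial effective stress: σ'_0 = σ_v − u = 92.03 − 50.031 = 41.999 kPa.
Stress increase at mid-clay by the 2:1 spreading method:
Δσ = qB/(B+z) = 240×5.4/(5.4+5.1) = 123.43 kPa
Final effective stress: σ'_f = σ'_0 + Δσ = 41.999 + 123.43 = 165.43 kPa.
Normally consolidated clay, so the full stress increment lies on the virgin compression line:
S_c = C_c·H/(1+e₀)·log₁₀(σ'_f/σ'_0) = 0.36×4.4/(1+0.92)×log₁₀(165.43/41.999)
    = 0.825 × 0.59538 = 0.4912 m

S_c ≈ 491 mm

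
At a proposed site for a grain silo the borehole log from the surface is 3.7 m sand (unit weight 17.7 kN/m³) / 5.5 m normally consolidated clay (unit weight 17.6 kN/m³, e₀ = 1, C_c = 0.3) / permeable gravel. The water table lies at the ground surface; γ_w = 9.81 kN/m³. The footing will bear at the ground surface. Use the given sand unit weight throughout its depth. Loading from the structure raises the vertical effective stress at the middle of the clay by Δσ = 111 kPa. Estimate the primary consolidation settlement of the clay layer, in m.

Mid-depth of clay below the ground surface: z = 3.7 + 5.5/2 = 6.45 m.
Total vertical stress at mid-clay: σ_v = 17.7×3.7 + 17.6×2.75 = 113.89 kPa.
Pore pressure: u = 9.81×(6.45 − 0) = 63.275 kPa.
Initial effective stress: σ'_0 = σ_v − u = 113.89 − 63.275 = 50.615 kPa.
Final effective stress: σ'_f = σ'_0 + Δσ = 50.615 + 111 = 161.62 kPa.
Normally consolidated clay, so the full stress increment lies on the virgin compression line:
S_c = C_c·H/(1+e₀)·log₁₀(σ'_f/σ'_0) = 0.3×5.5/(1+1)×log₁₀(161.62/50.615)
    = 0.825 × 0.50422 = 0.416 m

S_c ≈ 0.416 m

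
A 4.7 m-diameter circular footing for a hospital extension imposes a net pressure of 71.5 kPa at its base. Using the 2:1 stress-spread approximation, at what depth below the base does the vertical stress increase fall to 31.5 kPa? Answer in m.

z ≈ 2.38 m

2:1 spreading — at depth z the loaded area has grown by z in each plan dimension:
qD²/(D+z)² = Δσ_z ⇒ z = D(√(q/Δσ_z) − 1) = 4.7×(√(71.5/31.5) − 1) = 2.381 m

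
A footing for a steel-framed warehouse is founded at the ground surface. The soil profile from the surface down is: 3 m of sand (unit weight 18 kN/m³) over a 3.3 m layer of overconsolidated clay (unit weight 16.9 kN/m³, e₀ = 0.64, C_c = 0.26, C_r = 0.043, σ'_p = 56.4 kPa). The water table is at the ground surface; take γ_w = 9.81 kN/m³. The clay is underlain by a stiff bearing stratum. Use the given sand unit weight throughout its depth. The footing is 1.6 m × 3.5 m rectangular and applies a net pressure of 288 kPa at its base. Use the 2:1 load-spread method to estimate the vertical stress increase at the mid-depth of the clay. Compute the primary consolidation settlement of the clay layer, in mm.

Mid-depth of clay below the ground surface: z = 3 + 3.3/2 = 4.65 m.
Total vertical stress at mid-clay: σ_v = 18×3 + 16.9×1.65 = 81.885 kPa.
Pore pressure: u = 9.81×(4.65 − 0) = 45.617 kPa.
Initial effective stress: σ'_0 = σ_v − u = 81.885 − 45.617 = 36.268 kPa.
Stress increase at mid-clay by the 2:1 spreading method:
Δσ = qBL/((B+z)(L+z)) = 288×1.6×3.5/((1.6+4.65)(3.5+4.65)) = 31.662 kPa
Final effective stress: σ'_f = 36.268 + 31.662 = 67.93 kPa.
σ'_f = 67.93 > σ'_p = 56.4 kPa, so the stress path crosses the preconsolidation pressure — recompression up to σ'_p, then virgin compression beyond:
S_c = H/(1+e₀)·[C_r·log₁₀(σ'_p/σ'_0) + C_c·log₁₀(σ'_f/σ'_p)]
    = 3.3/1.64 × [0.043×log₁₀(56.4/36.268) + 0.26×log₁₀(67.93/56.4)]
    = 2.0122 × [0.0082455 + 0.021003] = 0.05885 m

S_c ≈ 58.9 mm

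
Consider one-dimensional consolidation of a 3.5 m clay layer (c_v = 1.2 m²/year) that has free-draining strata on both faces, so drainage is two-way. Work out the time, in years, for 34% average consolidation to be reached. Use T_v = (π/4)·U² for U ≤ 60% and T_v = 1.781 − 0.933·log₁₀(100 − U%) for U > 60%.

t ≈ 0.232 years

Drainage path length: H_d = H/2 = 1.75 m (double drainage).
U ≤ 60%: T_v = (π/4)·U² = (π/4)×0.34² = 0.090792.
t = T_v·H_d²/c_v = 0.090792×1.75²/1.2 = 0.2317 years.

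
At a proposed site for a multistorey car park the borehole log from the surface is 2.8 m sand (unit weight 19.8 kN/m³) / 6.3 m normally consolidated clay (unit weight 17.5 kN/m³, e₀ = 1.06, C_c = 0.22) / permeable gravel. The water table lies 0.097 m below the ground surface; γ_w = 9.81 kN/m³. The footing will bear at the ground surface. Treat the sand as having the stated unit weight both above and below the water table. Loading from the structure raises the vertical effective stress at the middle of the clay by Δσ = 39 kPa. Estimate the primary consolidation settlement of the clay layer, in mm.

Mid-depth of clay below the ground surface: z = 2.8 + 6.3/2 = 5.95 m.
Total vertical stress at mid-clay: σ_v = 19.8×2.8 + 17.5×3.15 = 110.56 kPa.
Pore pressure: u = 9.81×(5.95 − 0.097) = 57.418 kPa.
Initial effective stress: σ'_0 = σ_v − u = 110.56 − 57.418 = 53.142 kPa.
Final effective stress: σ'_f = σ'_0 + Δσ = 53.142 + 39 = 92.142 kPa.
Normally consolidated clay, so the full stress increment lies on the virgin compression line:
S_c = C_c·H/(1+e₀)·log₁₀(σ'_f/σ'_0) = 0.22×6.3/(1+1.06)×log₁₀(92.142/53.142)
    = 0.67282 × 0.23902 = 0.1608 m

S_c ≈ 161 mm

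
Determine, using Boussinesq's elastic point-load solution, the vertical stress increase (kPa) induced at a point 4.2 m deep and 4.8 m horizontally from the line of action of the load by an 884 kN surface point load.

Δσ_z ≈ 2.96 kPa

Boussinesq vertical stress below a point load on an elastic half-space:
Δσ_z = 3P/(2πz²) · [1 + (r/z)²]^(−5/2)
r/z = 4.8/4.2 = 1.1429; [1+(r/z)²]^(−5/2) = 0.12382.
Δσ_z = 3×884/(2π×4.2²) × 0.12382 = 23.927 × 0.12382 = 2.963 kPa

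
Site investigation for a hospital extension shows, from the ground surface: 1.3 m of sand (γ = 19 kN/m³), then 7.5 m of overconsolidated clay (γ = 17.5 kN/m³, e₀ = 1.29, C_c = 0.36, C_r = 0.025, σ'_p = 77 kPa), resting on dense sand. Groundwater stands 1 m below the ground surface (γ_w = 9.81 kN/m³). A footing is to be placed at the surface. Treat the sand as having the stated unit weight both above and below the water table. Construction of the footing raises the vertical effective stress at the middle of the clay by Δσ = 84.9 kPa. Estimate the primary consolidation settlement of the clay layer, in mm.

Mid-depth of clay below the ground surface: z = 1.3 + 7.5/2 = 5.05 m.
Total vertical stress at mid-clay: σ_v = 19×1.3 + 17.5×3.75 = 90.325 kPa.
Pore pressure: u = 9.81×(5.05 − 1) = 39.73 kPa.
Initial effective stress: σ'_0 = σ_v − u = 90.325 − 39.73 = 50.595 kPa.
Final effective stress: σ'_f = 50.595 + 84.9 = 135.5 kPa.
σ'_f = 135.5 > σ'_p = 77 kPa, so the stress path crosses the preconsolidation pressure — recompression up to σ'_p, then virgin compression beyond:
S_c = H/(1+e₀)·[C_r·log₁₀(σ'_p/σ'_0) + C_c·log₁₀(σ'_f/σ'_p)]
    = 7.5/2.29 × [0.025×log₁₀(77/50.595) + 0.36×log₁₀(135.5/77)]
    = 3.2751 × [0.0045596 + 0.088361] = 0.3043 m

S_c ≈ 304 mm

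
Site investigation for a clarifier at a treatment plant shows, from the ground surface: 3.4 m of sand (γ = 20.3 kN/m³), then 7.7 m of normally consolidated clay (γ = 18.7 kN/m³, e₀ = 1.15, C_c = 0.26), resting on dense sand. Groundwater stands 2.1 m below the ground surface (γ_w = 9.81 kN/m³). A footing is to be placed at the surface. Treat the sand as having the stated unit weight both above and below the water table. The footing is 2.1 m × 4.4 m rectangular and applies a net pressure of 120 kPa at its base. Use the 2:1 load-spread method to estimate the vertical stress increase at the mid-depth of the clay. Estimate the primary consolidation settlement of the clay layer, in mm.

Mid-depth of clay below the ground surface: z = 3.4 + 7.7/2 = 7.25 m.
Total vertical stress at mid-clay: σ_v = 20.3×3.4 + 18.7×3.85 = 141.01 kPa.
Pore pressure: u = 9.81×(7.25 − 2.1) = 50.522 kPa.
Initial effective stress: σ'_0 = σ_v − u = 141.01 − 50.522 = 90.488 kPa.
Stress increase at mid-clay by the 2:1 spreading method:
Δσ = qBL/((B+z)(L+z)) = 120×2.1×4.4/((2.1+7.25)(4.4+7.25)) = 10.179 kPa
Final effective stress: σ'_f = σ'_0 + Δσ = 90.488 + 10.179 = 100.67 kPa.
Normally consolidated clay, so the full stress increment lies on the virgin compression line:
S_c = C_c·H/(1+e₀)·log₁₀(σ'_f/σ'_0) = 0.26×7.7/(1+1.15)×log₁₀(100.67/90.488)
    = 0.93116 × 0.046309 = 0.04312 m

S_c ≈ 43.1 mm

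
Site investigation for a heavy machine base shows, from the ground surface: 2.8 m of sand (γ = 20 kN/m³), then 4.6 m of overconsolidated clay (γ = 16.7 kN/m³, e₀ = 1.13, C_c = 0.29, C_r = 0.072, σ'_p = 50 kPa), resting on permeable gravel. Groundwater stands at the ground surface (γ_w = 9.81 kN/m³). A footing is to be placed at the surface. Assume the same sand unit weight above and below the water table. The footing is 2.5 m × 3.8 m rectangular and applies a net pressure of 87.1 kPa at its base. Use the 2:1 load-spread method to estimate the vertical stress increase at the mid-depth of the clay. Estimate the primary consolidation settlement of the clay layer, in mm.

Mid-depth of clay below the ground surface: z = 2.8 + 4.6/2 = 5.1 m.
Total vertical stress at mid-clay: σ_v = 20×2.8 + 16.7×2.3 = 94.41 kPa.
Pore pressure: u = 9.81×(5.1 − 0) = 50.031 kPa.
Initial effective stress: σ'_0 = σ_v − u = 94.41 − 50.031 = 44.379 kPa.
Stress increase at mid-clay by the 2:1 spreading method:
Δσ = qBL/((B+z)(L+z)) = 87.1×2.5×3.8/((2.5+5.1)(3.8+5.1)) = 12.233 kPa
Final effective stress: σ'_f = 44.379 + 12.233 = 56.612 kPa.
σ'_f = 56.612 > σ'_p = 50 kPa, so the stress path crosses the preconsolidation pressure — recompression up to σ'_p, then virgin compression beyond:
S_c = H/(1+e₀)·[C_r·log₁₀(σ'_p/σ'_0) + C_c·log₁₀(σ'_f/σ'_p)]
    = 4.6/2.13 × [0.072×log₁₀(50/44.379) + 0.29×log₁₀(56.612/50)]
    = 2.1596 × [0.0037291 + 0.015642] = 0.04183 m

S_c ≈ 41.8 mm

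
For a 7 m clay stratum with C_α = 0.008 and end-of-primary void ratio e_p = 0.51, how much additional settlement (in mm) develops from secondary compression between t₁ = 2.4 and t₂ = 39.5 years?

S_s ≈ 45.1 mm

Secondary compression: S_s = C_α·H/(1+e_p)·log₁₀(t₂/t₁)
S_s = 0.008×7/(1+0.51)×log₁₀(39.5/2.4)
    = 0.03709 × 1.216 = 0.04511 m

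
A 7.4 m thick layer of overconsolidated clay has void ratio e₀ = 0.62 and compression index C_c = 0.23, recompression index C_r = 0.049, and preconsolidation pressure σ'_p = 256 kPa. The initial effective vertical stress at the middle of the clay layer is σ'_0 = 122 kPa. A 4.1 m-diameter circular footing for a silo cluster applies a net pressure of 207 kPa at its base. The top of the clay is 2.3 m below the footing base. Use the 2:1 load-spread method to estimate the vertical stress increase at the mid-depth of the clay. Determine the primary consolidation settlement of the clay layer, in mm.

S_c ≈ 24 mm

Mid-depth of clay below the footing base: z = 2.3 + 7.4/2 = 6 m.
Stress increase at mid-clay by the 2:1 spreading method:
Δσ ≈ qD²/(D+z)² = 207×4.1²/(4.1+6)² = 34.111 kPa
Final effective stress: σ'_f = 122 + 34.111 = 156.11 kPa.
σ'_f = 156.11 ≤ σ'_p = 256 kPa, so the clay remains overconsolidated and only the recompression index applies:
S_c = C_r·H/(1+e₀)·log₁₀(σ'_f/σ'_0) = 0.049×7.4/1.62×log₁₀(156.11/122)
    = 0.22383 × 0.10707 = 0.02397 m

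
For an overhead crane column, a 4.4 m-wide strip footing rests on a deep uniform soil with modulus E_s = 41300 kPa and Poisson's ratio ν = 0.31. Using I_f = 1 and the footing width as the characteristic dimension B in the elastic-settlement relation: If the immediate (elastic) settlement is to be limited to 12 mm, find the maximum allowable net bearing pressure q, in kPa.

S_e = q·B·(1−ν²)/E_s · I_f  ⇒  q = S_e·E_s / (B·(1−ν²)·I_f).
q = 0.012 × 41300 / (4.4 × 0.9039 × 1) = 124.6 kPa

q ≈ 125 kPa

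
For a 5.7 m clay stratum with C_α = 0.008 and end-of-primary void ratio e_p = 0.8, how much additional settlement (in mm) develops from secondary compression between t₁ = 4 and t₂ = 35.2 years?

S_s ≈ 23.9 mm

Secondary compression: S_s = C_α·H/(1+e_p)·log₁₀(t₂/t₁)
S_s = 0.008×5.7/(1+0.8)×log₁₀(35.2/4)
    = 0.02533 × 0.9445 = 0.02393 m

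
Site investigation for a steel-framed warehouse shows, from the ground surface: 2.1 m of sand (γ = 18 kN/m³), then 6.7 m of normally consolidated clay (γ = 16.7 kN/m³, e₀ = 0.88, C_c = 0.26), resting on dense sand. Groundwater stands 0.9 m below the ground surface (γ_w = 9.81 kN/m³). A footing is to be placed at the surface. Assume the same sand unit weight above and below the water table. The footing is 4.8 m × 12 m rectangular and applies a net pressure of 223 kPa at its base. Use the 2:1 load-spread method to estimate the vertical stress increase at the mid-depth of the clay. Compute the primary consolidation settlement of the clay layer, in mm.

S_c ≈ 363 mm

Mid-depth of clay below the ground surface: z = 2.1 + 6.7/2 = 5.45 m.
Total vertical stress at mid-clay: σ_v = 18×2.1 + 16.7×3.35 = 93.745 kPa.
Pore pressure: u = 9.81×(5.45 − 0.9) = 44.636 kPa.
Initial effective stress: σ'_0 = σ_v − u = 93.745 − 44.636 = 49.109 kPa.
Stress increase at mid-clay by the 2:1 spreading method:
Δσ = qBL/((B+z)(L+z)) = 223×4.8×12/((4.8+5.45)(12+5.45)) = 71.814 kPa
Final effective stress: σ'_f = σ'_0 + Δσ = 49.109 + 71.814 = 120.92 kPa.
Normally consolidated clay, so the full stress increment lies on the virgin compression line:
S_c = C_c·H/(1+e₀)·log₁₀(σ'_f/σ'_0) = 0.26×6.7/(1+0.88)×log₁₀(120.92/49.109)
    = 0.9266 × 0.39134 = 0.3626 m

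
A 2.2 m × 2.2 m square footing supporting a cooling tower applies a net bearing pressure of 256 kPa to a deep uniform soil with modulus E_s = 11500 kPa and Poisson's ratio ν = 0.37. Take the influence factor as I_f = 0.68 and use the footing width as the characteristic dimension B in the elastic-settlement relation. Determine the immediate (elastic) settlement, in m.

S_e ≈ 0.0287 m

Immediate (elastic) settlement: S_e = q·B·(1−ν²)/E_s · I_f.
S_e = 256 × 2.2 × (1 − 0.37²) / 11500 × 0.68
    = 256 × 2.2 × 0.8631 / 11500 × 0.68
    = 0.02874 m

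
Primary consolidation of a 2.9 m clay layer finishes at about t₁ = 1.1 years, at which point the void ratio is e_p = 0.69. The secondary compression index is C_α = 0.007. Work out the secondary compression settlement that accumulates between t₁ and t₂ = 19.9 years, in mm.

Secondary compression: S_s = C_α·H/(1+e_p)·log₁₀(t₂/t₁)
S_s = 0.007×2.9/(1+0.69)×log₁₀(19.9/1.1)
    = 0.01201 × 1.257 = 0.0151 m

S_s ≈ 15.1 mm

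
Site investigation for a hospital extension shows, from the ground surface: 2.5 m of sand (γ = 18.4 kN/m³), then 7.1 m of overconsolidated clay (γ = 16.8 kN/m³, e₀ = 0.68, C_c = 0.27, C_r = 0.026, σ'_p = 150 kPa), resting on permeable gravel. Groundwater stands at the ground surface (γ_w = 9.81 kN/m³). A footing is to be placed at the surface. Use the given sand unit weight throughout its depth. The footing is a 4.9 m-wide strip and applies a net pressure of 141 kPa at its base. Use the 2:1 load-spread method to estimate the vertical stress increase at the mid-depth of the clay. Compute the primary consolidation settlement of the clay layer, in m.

S_c ≈ 0.041 m

Mid-depth of clay below the ground surface: z = 2.5 + 7.1/2 = 6.05 m.
Total vertical stress at mid-clay: σ_v = 18.4×2.5 + 16.8×3.55 = 105.64 kPa.
Pore pressure: u = 9.81×(6.05 − 0) = 59.351 kPa.
Initial effective stress: σ'_0 = σ_v − u = 105.64 − 59.351 = 46.289 kPa.
Stress increase at mid-clay by the 2:1 spreading method:
Δσ = qB/(B+z) = 141×4.9/(4.9+6.05) = 63.096 kPa
Final effective stress: σ'_f = 46.289 + 63.096 = 109.38 kPa.
σ'_f = 109.38 ≤ σ'_p = 150 kPa, so the clay remains overconsolidated and only the recompression index applies:
S_c = C_r·H/(1+e₀)·log₁₀(σ'_f/σ'_0) = 0.026×7.1/1.68×log₁₀(109.38/46.289)
    = 0.10988 × 0.37346 = 0.04104 m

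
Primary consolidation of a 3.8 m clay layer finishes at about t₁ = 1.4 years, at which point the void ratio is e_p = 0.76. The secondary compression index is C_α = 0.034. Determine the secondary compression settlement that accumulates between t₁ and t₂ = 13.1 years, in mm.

S_s ≈ 71.3 mm

Secondary compression: S_s = C_α·H/(1+e_p)·log₁₀(t₂/t₁)
S_s = 0.034×3.8/(1+0.76)×log₁₀(13.1/1.4)
    = 0.07341 × 0.9711 = 0.07129 m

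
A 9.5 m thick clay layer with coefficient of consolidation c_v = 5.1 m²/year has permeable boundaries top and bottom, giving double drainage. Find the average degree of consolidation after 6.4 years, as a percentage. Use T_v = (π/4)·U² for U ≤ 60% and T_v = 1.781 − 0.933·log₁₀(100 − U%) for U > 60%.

Drainage path length: H_d = H/2 = 4.75 m (double drainage).
T_v = c_v·t/H_d² = 5.1×6.4/4.75² = 1.4466.
T_v = 1.4466 corresponds to the U > 60% branch:
U = 1 − 10^((1.781 − T_v)/0.933)/100 = 0.9772

U ≈ 97.7 %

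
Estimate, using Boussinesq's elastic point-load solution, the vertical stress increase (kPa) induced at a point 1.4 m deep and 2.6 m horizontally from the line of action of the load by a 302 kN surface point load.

Δσ_z ≈ 1.76 kPa

Boussinesq vertical stress below a point load on an elastic half-space:
Δσ_z = 3P/(2πz²) · [1 + (r/z)²]^(−5/2)
r/z = 2.6/1.4 = 1.8571; [1+(r/z)²]^(−5/2) = 0.023952.
Δσ_z = 3×302/(2π×1.4²) × 0.023952 = 73.569 × 0.023952 = 1.762 kPa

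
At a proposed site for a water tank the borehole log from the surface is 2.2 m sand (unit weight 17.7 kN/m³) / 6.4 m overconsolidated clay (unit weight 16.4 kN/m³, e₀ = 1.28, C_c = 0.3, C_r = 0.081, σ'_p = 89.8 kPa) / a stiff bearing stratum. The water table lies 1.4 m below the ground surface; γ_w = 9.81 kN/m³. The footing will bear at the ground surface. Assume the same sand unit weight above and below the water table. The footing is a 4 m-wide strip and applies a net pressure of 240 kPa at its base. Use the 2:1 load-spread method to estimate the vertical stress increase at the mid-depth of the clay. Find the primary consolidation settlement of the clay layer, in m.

S_c ≈ 0.252 m

Mid-depth of clay below the ground surface: z = 2.2 + 6.4/2 = 5.4 m.
Total vertical stress at mid-clay: σ_v = 17.7×2.2 + 16.4×3.2 = 91.42 kPa.
Pore pressure: u = 9.81×(5.4 − 1.4) = 39.24 kPa.
Initial effective stress: σ'_0 = σ_v − u = 91.42 − 39.24 = 52.18 kPa.
Stress increase at mid-clay by the 2:1 spreading method:
Δσ = qB/(B+z) = 240×4/(4+5.4) = 102.13 kPa
Final effective stress: σ'_f = 52.18 + 102.13 = 154.31 kPa.
σ'_f = 154.31 > σ'_p = 89.8 kPa, so the stress path crosses the preconsolidation pressure — recompression up to σ'_p, then virgin compression beyond:
S_c = H/(1+e₀)·[C_r·log₁₀(σ'_p/σ'_0) + C_c·log₁₀(σ'_f/σ'_p)]
    = 6.4/2.28 × [0.081×log₁₀(89.8/52.18) + 0.3×log₁₀(154.31/89.8)]
    = 2.807 × [0.019098 + 0.070535] = 0.2516 m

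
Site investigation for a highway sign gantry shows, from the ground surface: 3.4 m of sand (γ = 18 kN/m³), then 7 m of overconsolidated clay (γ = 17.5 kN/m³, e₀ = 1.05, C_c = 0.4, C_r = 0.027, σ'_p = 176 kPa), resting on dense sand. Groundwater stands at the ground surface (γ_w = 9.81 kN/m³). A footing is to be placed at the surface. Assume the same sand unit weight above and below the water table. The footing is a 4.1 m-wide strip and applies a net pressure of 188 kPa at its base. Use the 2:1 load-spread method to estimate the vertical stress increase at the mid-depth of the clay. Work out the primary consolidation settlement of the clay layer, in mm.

S_c ≈ 33 mm

Mid-depth of clay below the ground surface: z = 3.4 + 7/2 = 6.9 m.
Total vertical stress at mid-clay: σ_v = 18×3.4 + 17.5×3.5 = 122.45 kPa.
Pore pressure: u = 9.81×(6.9 − 0) = 67.689 kPa.
Initial effective stress: σ'_0 = σ_v − u = 122.45 − 67.689 = 54.761 kPa.
Stress increase at mid-clay by the 2:1 spreading method:
Δσ = qB/(B+z) = 188×4.1/(4.1+6.9) = 70.073 kPa
Final effective stress: σ'_f = 54.761 + 70.073 = 124.83 kPa.
σ'_f = 124.83 ≤ σ'_p = 176 kPa, so the clay remains overconsolidated and only the recompression index applies:
S_c = C_r·H/(1+e₀)·log₁₀(σ'_f/σ'_0) = 0.027×7/2.05×log₁₀(124.83/54.761)
    = 0.092194 × 0.35785 = 0.03299 m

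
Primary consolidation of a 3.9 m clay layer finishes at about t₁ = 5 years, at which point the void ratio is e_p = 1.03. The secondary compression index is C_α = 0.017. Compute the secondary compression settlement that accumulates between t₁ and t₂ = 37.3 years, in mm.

S_s ≈ 28.5 mm

Secondary compression: S_s = C_α·H/(1+e_p)·log₁₀(t₂/t₁)
S_s = 0.017×3.9/(1+1.03)×log₁₀(37.3/5)
    = 0.03266 × 0.8727 = 0.0285 m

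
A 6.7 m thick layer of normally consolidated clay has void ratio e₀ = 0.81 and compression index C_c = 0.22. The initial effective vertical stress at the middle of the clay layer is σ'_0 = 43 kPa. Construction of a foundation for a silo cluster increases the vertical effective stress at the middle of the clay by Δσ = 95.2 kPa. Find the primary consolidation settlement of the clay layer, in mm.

Final effective stress: σ'_f = σ'_0 + Δσ = 43 + 95.2 = 138.2 kPa.
Normally consolidated clay, so the full stress increment lies on the virgin compression line:
S_c = C_c·H/(1+e₀)·log₁₀(σ'_f/σ'_0) = 0.22×6.7/(1+0.81)×log₁₀(138.2/43)
    = 0.81436 × 0.50704 = 0.4129 m

S_c ≈ 413 mm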